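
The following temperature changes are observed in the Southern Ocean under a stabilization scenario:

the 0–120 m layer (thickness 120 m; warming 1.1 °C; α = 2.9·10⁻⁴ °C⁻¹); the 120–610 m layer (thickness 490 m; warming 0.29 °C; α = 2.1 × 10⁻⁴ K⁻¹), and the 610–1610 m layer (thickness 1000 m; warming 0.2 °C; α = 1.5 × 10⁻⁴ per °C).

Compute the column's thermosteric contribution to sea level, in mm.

Δh = 98 mm

Layer 1: 1.1 × 120 × 2.9×10⁻⁴ = 0.03828 m
2.1×10⁻⁴ × 490 × 0.29 = 0.029841 m
610–1610 m: 0.2 × 1000 × 1.5×10⁻⁴ = 0.03000 m
Δh = 0.03828 + 0.029841 + 0.03000 = 0.098121 m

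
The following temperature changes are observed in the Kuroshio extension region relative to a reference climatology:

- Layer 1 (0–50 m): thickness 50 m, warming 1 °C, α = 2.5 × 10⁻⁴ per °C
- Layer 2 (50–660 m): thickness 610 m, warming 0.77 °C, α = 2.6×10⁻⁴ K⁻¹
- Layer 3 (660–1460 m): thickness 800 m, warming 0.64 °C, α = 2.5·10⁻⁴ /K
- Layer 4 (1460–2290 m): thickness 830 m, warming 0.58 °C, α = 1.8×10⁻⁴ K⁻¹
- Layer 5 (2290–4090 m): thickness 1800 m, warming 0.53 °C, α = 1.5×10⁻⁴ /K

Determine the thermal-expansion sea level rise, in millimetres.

0–50 m: 1 × 50 × 2.5×10⁻⁴ = 0.01250 m
50–660 m: 610 × 2.6×10⁻⁴ × 0.77 = 0.122122 m
800 × 0.64 × 2.5×10⁻⁴ = 0.12800 m
Layer 4: 0.58 × 1.8×10⁻⁴ × 830 = 0.086652 m
2290–4090 m: 1800 × 0.53 × 1.5×10⁻⁴ = 0.14310 m
Δh = 0.01250 + 0.122122 + 0.12800 + 0.086652 + 0.14310 = 0.492374 m ≈ 490 mm

about 490 mm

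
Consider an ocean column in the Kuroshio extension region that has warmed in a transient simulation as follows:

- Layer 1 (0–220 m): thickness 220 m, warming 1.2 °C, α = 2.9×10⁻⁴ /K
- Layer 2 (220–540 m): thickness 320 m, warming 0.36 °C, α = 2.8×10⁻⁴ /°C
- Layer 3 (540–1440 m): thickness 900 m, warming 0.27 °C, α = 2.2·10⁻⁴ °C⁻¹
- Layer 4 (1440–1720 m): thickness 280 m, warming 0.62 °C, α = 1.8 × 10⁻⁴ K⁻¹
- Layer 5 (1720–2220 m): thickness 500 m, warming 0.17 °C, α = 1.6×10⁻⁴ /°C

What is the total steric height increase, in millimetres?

Layer 1: 220 × 1.2 × 2.9×10⁻⁴ = 0.07656 m
220–540 m: 0.36 × 320 × 2.8×10⁻⁴ = 0.032256 m
2.2×10⁻⁴ × 900 × 0.27 = 0.05346 m
Layer 4: 280 × 0.62 × 1.8×10⁻⁴ = 0.031248 m
1720–2220 m: 500 × 0.17 × 1.6×10⁻⁴ = 0.01360 m
Δh = 0.07656 + 0.032256 + 0.05346 + 0.031248 + 0.01360 = 0.207124 m ≈ 207 mm

207 mm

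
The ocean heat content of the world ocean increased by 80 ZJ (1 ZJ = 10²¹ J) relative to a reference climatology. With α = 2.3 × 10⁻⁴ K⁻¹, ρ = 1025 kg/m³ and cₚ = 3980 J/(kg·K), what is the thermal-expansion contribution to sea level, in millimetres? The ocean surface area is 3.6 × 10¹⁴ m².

Per unit area: Q = 80×10²¹ / (3.6×10¹⁴) ≈ 2.222×10⁸ J/m²
Δh = αQ/(ρcₚ) = 2.3×10⁻⁴ × 2.222×10⁸ / (1025 × 3980) ≈ 0.012528 m

Δh = 12.5 mm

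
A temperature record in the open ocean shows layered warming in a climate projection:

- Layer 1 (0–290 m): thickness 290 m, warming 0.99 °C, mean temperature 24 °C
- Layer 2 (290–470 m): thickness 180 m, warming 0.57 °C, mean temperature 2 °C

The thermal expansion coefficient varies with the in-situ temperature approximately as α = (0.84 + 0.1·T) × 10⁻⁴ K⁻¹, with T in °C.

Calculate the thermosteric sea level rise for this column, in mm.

Layer 1: α = (0.84 + 0.1×24)×10⁻⁴ = 3.24×10⁻⁴ K⁻¹
Layer 2: α = (0.84 + 0.1×2)×10⁻⁴ = 1.04×10⁻⁴ K⁻¹
0–290 m: 0.99 × 290 × 3.24×10⁻⁴ = 0.0930204 m
290–470 m: 180 × 0.57 × 1.04×10⁻⁴ = 0.0106704 m
Δh = 0.0930204 + 0.0106704 = 0.1036908 m

104 mm of thermosteric rise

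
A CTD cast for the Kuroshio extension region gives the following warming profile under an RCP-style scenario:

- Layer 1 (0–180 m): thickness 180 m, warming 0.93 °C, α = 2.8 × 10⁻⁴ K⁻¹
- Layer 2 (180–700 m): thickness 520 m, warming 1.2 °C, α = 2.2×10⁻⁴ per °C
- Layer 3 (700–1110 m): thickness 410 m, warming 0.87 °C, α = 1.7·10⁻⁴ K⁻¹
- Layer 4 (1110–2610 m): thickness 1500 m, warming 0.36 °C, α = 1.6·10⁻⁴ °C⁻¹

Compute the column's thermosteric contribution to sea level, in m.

0.331 m of thermosteric rise

Layer 1: 0.93 × 180 × 2.8×10⁻⁴ = 0.046872 m
2.2×10⁻⁴ × 520 × 1.2 = 0.13728 m
410 × 0.87 × 1.7×10⁻⁴ = 0.060639 m
Layer 4: 1.6×10⁻⁴ × 1500 × 0.36 = 0.08640 m
Δh = 0.046872 + 0.13728 + 0.060639 + 0.08640 = 0.331191 m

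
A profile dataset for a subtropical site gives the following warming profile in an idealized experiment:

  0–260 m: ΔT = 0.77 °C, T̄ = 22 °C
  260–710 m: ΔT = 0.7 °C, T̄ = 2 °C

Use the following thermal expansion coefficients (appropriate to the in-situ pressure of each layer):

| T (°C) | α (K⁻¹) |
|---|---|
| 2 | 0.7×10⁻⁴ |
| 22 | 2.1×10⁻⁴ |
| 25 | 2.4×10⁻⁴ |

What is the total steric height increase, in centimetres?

Layer 1 at 22 °C → α = 2.1×10⁻⁴ K⁻¹
Layer 2 at 2 °C → α = 0.7×10⁻⁴ K⁻¹
Layer 1: 260 × 2.1×10⁻⁴ × 0.77 = 0.042042 m
Layer 2: 450 × 0.7×10⁻⁴ × 0.7 = 0.02205 m
Δh = 0.042042 + 0.02205 = 0.064092 m ≈ 6.4 cm

6.4 cm of thermosteric rise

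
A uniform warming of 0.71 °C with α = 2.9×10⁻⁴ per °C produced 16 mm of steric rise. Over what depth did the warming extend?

H = Δh/(αΔT) = 0.016 / (2.9×10⁻⁴ × 0.71) ≈ 77.71 m

77.7 m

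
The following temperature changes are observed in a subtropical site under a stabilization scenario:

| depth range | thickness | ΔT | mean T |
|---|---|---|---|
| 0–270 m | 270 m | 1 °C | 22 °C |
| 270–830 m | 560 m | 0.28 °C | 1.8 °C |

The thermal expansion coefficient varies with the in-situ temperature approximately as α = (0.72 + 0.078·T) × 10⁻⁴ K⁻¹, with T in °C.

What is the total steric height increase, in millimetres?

Layer 1: α = (0.72 + 0.078×22)×10⁻⁴ = 2.436×10⁻⁴ K⁻¹
Layer 2: α = (0.72 + 0.078×1.8)×10⁻⁴ = 0.8604×10⁻⁴ K⁻¹
2.436×10⁻⁴ × 1 × 270 = 0.065772 m
Layer 2: 0.8604×10⁻⁴ × 0.28 × 560 = 0.013491072 m
Δh = 0.065772 + 0.013491072 = 0.079263072 m ≈ 79.3 mm

Δh = 79.3 mm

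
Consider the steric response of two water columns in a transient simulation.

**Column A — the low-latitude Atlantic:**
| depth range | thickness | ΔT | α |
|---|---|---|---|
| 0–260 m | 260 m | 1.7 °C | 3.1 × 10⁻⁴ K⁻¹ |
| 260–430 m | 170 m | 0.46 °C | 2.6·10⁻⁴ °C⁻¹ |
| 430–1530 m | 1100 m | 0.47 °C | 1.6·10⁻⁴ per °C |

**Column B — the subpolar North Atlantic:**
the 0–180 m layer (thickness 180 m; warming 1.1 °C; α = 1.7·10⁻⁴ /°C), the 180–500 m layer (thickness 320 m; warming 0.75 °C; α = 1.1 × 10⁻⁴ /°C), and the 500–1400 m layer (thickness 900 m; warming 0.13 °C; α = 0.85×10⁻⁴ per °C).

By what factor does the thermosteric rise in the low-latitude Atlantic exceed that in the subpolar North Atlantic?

A 260 × 3.1×10⁻⁴ × 1.7 = 0.13702 m
A 0.46 × 2.6×10⁻⁴ × 170 = 0.020332 m
A Layer 3: 0.47 × 1100 × 1.6×10⁻⁴ = 0.08272 m
A total: 0.240072 m
B 180 × 1.7×10⁻⁴ × 1.1 = 0.03366 m
B 1.1×10⁻⁴ × 0.75 × 320 = 0.02640 m
B 500–1400 m: 0.13 × 0.85×10⁻⁴ × 900 = 0.009945 m
B total: 0.070005 m
Ratio: 0.240072 / 0.070005 ≈ 3.429

≈ 3.4×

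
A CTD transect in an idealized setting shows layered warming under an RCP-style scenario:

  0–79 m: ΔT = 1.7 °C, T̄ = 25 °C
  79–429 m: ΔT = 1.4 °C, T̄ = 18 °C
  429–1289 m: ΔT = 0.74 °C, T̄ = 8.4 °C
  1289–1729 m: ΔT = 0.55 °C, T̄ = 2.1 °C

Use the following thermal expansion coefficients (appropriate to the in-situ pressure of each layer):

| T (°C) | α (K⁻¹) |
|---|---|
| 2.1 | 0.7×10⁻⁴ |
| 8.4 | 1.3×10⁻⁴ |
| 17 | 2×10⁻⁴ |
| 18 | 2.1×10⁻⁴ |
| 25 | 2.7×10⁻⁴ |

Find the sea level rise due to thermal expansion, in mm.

Layer 1 at 25 °C → α = 2.7×10⁻⁴ K⁻¹
Layer 2 at 18 °C → α = 2.1×10⁻⁴ K⁻¹
Layer 3 at 8.4 °C → α = 1.3×10⁻⁴ K⁻¹
Layer 4 at 2.1 °C → α = 0.7×10⁻⁴ K⁻¹
79 × 1.7 × 2.7×10⁻⁴ = 0.036261 m
Layer 2: 350 × 2.1×10⁻⁴ × 1.4 = 0.10290 m
429–1289 m: 0.74 × 1.3×10⁻⁴ × 860 = 0.082732 m
Layer 4: 0.55 × 0.7×10⁻⁴ × 440 = 0.01694 m
Δh = 0.036261 + 0.10290 + 0.082732 + 0.01694 = 0.238833 m

239 mm of thermosteric rise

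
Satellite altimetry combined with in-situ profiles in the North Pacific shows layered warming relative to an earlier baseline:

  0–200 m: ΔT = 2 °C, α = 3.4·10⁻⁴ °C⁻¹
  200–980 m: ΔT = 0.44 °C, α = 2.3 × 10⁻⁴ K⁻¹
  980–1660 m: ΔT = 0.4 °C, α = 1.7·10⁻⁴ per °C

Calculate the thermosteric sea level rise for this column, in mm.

0–200 m: 3.4×10⁻⁴ × 2 × 200 = 0.13600 m
200–980 m: 780 × 0.44 × 2.3×10⁻⁴ = 0.078936 m
Layer 3: 0.4 × 1.7×10⁻⁴ × 680 = 0.04624 m
Δh = 0.13600 + 0.078936 + 0.04624 = 0.261176 m ≈ 260 mm

about 260 mm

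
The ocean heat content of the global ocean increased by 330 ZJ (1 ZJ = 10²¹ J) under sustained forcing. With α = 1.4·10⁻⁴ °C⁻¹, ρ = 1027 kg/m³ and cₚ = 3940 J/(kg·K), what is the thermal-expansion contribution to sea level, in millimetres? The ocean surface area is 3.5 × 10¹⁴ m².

about 32.6 mm

Per unit area: Q = 330×10²¹ / (3.5×10¹⁴) ≈ 9.429×10⁸ J/m²
Δh = αQ/(ρcₚ) = 1.4×10⁻⁴ × 9.429×10⁸ / (1027 × 3940) ≈ 0.032623 m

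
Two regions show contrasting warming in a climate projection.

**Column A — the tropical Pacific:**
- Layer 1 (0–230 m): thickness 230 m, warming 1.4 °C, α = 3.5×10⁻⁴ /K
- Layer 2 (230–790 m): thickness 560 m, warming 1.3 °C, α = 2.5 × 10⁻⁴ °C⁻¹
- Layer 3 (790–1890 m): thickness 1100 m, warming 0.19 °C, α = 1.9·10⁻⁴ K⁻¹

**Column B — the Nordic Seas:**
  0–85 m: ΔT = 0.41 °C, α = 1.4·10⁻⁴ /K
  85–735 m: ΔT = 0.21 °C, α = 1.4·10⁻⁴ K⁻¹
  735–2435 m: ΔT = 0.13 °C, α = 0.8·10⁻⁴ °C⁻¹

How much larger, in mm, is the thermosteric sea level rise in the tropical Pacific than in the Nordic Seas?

A 3.5×10⁻⁴ × 230 × 1.4 = 0.11270 m
A 230–790 m: 560 × 2.5×10⁻⁴ × 1.3 = 0.18200 m
A 1100 × 1.9×10⁻⁴ × 0.19 = 0.03971 m
A total: 0.33441 m
B 1.4×10⁻⁴ × 0.41 × 85 = 0.004879 m
B Layer 2: 1.4×10⁻⁴ × 0.21 × 650 = 0.01911 m
B 0.8×10⁻⁴ × 1700 × 0.13 = 0.01768 m
B total: 0.041669 m
Difference: 0.33441 − 0.041669 = 0.292741 m

Δh_A − Δh_B ≈ 290 mm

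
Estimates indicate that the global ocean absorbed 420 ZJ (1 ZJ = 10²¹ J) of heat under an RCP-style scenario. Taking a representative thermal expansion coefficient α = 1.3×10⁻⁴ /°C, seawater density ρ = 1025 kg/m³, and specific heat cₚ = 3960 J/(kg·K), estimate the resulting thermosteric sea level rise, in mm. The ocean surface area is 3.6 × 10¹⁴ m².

Δh ≈ 37 mm

Per unit area: Q = 420×10²¹ / (3.6×10¹⁴) ≈ 1.167×10⁹ J/m²
Δh = αQ/(ρcₚ) = 1.3×10⁻⁴ × 1.167×10⁹ / (1025 × 3960) ≈ 0.037376 m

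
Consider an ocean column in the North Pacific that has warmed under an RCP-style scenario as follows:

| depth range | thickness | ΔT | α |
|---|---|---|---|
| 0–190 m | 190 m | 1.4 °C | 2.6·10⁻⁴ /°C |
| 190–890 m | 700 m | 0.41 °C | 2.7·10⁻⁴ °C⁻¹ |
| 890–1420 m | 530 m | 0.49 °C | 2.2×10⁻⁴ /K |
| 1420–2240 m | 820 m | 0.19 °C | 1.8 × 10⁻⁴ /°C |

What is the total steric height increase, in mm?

190 × 1.4 × 2.6×10⁻⁴ = 0.06916 m
190–890 m: 700 × 2.7×10⁻⁴ × 0.41 = 0.07749 m
Layer 3: 2.2×10⁻⁴ × 530 × 0.49 = 0.057134 m
Layer 4: 0.19 × 820 × 1.8×10⁻⁴ = 0.028044 m
Δh = 0.06916 + 0.07749 + 0.057134 + 0.028044 = 0.231828 m

Δh = 232 mm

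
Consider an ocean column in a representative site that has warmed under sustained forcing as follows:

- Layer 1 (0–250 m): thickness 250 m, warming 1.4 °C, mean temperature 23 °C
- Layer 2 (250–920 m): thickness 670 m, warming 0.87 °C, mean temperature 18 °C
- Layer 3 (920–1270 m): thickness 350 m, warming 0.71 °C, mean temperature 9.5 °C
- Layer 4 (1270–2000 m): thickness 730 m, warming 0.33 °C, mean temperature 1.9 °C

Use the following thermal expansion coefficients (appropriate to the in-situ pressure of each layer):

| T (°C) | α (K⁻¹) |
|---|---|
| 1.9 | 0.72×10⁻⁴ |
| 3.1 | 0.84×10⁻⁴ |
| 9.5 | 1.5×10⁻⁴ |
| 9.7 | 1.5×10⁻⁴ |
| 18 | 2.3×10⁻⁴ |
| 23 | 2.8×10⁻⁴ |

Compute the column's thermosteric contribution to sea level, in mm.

Layer 1 at 23 °C → α = 2.8×10⁻⁴ K⁻¹
Layer 2 at 18 °C → α = 2.3×10⁻⁴ K⁻¹
Layer 3 at 9.5 °C → α = 1.5×10⁻⁴ K⁻¹
Layer 4 at 1.9 °C → α = 0.72×10⁻⁴ K⁻¹
Layer 1: 250 × 1.4 × 2.8×10⁻⁴ = 0.09800 m
Layer 2: 670 × 0.87 × 2.3×10⁻⁴ = 0.134067 m
920–1270 m: 0.71 × 350 × 1.5×10⁻⁴ = 0.037275 m
0.72×10⁻⁴ × 730 × 0.33 = 0.0173448 m
Δh = 0.09800 + 0.134067 + 0.037275 + 0.0173448 = 0.2866868 m ≈ 287 mm

Δh ≈ 287 mm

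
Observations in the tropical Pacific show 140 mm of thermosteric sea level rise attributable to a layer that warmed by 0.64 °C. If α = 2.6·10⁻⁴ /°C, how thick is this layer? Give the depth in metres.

H ≈ 841 m

H = Δh/(αΔT) = 0.14 / (2.6×10⁻⁴ × 0.64) ≈ 841.3 m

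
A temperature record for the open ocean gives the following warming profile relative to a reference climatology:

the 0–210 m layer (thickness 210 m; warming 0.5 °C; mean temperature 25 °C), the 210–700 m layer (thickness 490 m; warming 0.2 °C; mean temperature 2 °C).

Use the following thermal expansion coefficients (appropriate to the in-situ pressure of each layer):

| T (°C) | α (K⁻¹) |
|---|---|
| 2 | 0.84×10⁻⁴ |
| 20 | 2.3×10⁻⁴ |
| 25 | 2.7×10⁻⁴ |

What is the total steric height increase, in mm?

Δh ≈ 36.6 mm

Layer 1 at 25 °C → α = 2.7×10⁻⁴ K⁻¹
Layer 2 at 2 °C → α = 0.84×10⁻⁴ K⁻¹
Layer 1: 2.7×10⁻⁴ × 0.5 × 210 = 0.02835 m
Layer 2: 0.2 × 0.84×10⁻⁴ × 490 = 0.008232 m
Δh = 0.02835 + 0.008232 = 0.036582 m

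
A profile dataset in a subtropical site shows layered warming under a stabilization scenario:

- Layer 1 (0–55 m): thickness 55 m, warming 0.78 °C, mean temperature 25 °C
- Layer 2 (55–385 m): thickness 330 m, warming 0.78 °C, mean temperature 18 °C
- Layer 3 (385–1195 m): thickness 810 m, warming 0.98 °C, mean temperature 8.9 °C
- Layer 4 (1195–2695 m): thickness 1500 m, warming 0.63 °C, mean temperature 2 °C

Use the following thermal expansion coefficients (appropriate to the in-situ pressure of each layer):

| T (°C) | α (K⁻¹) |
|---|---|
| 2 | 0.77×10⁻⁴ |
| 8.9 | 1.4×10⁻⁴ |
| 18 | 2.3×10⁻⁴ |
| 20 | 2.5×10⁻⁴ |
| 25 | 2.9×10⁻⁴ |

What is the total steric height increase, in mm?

256 mm

Layer 1 at 25 °C → α = 2.9×10⁻⁴ K⁻¹
Layer 2 at 18 °C → α = 2.3×10⁻⁴ K⁻¹
Layer 3 at 8.9 °C → α = 1.4×10⁻⁴ K⁻¹
Layer 4 at 2 °C → α = 0.77×10⁻⁴ K⁻¹
2.9×10⁻⁴ × 55 × 0.78 = 0.012441 m
55–385 m: 0.78 × 330 × 2.3×10⁻⁴ = 0.059202 m
Layer 3: 0.98 × 1.4×10⁻⁴ × 810 = 0.111132 m
1195–2695 m: 0.77×10⁻⁴ × 1500 × 0.63 = 0.072765 m
Δh = 0.012441 + 0.059202 + 0.111132 + 0.072765 = 0.25554 m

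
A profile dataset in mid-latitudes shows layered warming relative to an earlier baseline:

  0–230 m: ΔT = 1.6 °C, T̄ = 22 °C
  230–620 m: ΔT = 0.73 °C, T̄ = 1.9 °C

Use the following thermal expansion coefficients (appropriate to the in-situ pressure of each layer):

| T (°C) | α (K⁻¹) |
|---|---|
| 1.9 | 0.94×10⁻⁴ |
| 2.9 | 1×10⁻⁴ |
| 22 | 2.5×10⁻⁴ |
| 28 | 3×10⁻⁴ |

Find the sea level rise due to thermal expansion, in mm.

Δh ≈ 119 mm

Layer 1 at 22 °C → α = 2.5×10⁻⁴ K⁻¹
Layer 2 at 1.9 °C → α = 0.94×10⁻⁴ K⁻¹
230 × 1.6 × 2.5×10⁻⁴ = 0.09200 m
0.94×10⁻⁴ × 390 × 0.73 = 0.0267618 m
Δh = 0.09200 + 0.0267618 = 0.1187618 m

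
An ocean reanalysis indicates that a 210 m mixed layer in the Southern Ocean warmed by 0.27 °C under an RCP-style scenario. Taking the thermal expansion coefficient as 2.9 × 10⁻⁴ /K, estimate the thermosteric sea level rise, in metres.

Δh = αΔT·H = 2.9×10⁻⁴ × 0.27 × 210 = 0.016443 m

Δh ≈ 0.0164 m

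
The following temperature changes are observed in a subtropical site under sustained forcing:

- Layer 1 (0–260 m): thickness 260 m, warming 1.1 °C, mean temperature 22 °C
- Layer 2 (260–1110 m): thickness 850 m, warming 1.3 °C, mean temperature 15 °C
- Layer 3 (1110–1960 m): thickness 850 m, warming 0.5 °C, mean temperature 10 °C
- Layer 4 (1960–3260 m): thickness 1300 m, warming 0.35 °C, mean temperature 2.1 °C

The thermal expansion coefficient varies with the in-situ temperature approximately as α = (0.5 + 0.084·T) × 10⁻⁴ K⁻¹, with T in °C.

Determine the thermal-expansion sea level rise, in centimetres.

Layer 1: α = (0.5 + 0.084×22)×10⁻⁴ = 2.348×10⁻⁴ K⁻¹
Layer 2: α = (0.5 + 0.084×15)×10⁻⁴ = 1.76×10⁻⁴ K⁻¹
Layer 3: α = (0.5 + 0.084×10)×10⁻⁴ = 1.34×10⁻⁴ K⁻¹
Layer 4: α = (0.5 + 0.084×2.1)×10⁻⁴ = 0.6764×10⁻⁴ K⁻¹
Layer 1: 260 × 2.348×10⁻⁴ × 1.1 = 0.0671528 m
Layer 2: 1.3 × 1.76×10⁻⁴ × 850 = 0.19448 m
850 × 0.5 × 1.34×10⁻⁴ = 0.05695 m
1960–3260 m: 0.6764×10⁻⁴ × 0.35 × 1300 = 0.0307762 m
Δh = 0.0671528 + 0.19448 + 0.05695 + 0.0307762 = 0.349359 m

Δh = 34.9 cm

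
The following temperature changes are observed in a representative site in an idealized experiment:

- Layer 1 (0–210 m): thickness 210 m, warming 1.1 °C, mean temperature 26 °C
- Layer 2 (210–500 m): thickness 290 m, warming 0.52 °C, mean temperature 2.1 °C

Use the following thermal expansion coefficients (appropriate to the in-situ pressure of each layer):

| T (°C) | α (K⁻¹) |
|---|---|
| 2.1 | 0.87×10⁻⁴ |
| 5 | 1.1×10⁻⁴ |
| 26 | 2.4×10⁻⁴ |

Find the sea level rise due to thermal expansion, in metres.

Layer 1 at 26 °C → α = 2.4×10⁻⁴ K⁻¹
Layer 2 at 2.1 °C → α = 0.87×10⁻⁴ K⁻¹
2.4×10⁻⁴ × 1.1 × 210 = 0.05544 m
290 × 0.87×10⁻⁴ × 0.52 = 0.0131196 m
Δh = 0.05544 + 0.0131196 = 0.0685596 m

about 0.0686 m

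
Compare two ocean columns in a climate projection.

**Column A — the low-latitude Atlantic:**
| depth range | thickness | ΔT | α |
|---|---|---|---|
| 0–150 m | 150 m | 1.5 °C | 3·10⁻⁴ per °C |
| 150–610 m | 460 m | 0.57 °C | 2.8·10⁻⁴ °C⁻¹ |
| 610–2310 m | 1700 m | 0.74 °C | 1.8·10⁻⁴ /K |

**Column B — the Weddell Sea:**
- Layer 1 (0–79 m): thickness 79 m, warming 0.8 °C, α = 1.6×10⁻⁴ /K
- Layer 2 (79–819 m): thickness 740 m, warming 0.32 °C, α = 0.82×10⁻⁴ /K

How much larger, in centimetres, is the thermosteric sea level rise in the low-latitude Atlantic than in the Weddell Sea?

Δh_A − Δh_B ≈ 34 cm

A 1.5 × 150 × 3×10⁻⁴ = 0.06750 m
A 460 × 0.57 × 2.8×10⁻⁴ = 0.073416 m
A 0.74 × 1.8×10⁻⁴ × 1700 = 0.22644 m
A total: 0.367356 m
B 0–79 m: 79 × 1.6×10⁻⁴ × 0.8 = 0.010112 m
B Layer 2: 0.82×10⁻⁴ × 740 × 0.32 = 0.0194176 m
B total: 0.0295296 m
Difference: 0.367356 − 0.0295296 = 0.3378264 m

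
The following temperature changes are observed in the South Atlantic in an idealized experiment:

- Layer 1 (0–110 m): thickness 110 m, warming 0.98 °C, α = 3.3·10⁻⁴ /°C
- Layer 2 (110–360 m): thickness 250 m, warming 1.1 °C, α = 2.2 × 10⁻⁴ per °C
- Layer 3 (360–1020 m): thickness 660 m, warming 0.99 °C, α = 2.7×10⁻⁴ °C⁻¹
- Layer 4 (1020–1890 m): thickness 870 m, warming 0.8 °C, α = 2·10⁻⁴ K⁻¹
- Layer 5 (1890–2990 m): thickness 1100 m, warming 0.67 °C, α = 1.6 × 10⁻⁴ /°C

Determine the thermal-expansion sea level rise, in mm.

530 mm of thermosteric rise

0–110 m: 0.98 × 110 × 3.3×10⁻⁴ = 0.035574 m
Layer 2: 250 × 1.1 × 2.2×10⁻⁴ = 0.06050 m
660 × 2.7×10⁻⁴ × 0.99 = 0.176418 m
870 × 0.8 × 2×10⁻⁴ = 0.13920 m
Layer 5: 0.67 × 1100 × 1.6×10⁻⁴ = 0.11792 m
Δh = 0.035574 + 0.06050 + 0.176418 + 0.13920 + 0.11792 = 0.529612 m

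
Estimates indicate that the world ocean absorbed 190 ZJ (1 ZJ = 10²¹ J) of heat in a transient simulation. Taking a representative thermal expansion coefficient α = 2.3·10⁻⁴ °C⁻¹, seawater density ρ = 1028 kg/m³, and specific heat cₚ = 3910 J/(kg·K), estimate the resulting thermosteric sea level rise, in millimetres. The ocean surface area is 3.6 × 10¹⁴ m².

30 mm of thermosteric rise

Per unit area: Q = 190×10²¹ / (3.6×10¹⁴) ≈ 5.278×10⁸ J/m²
Δh = αQ/(ρcₚ) = 2.3×10⁻⁴ × 5.278×10⁸ / (1028 × 3910) ≈ 0.030201 m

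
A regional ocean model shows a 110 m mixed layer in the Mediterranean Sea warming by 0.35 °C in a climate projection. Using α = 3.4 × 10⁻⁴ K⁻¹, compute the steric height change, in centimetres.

Δh = αΔT·H = 3.4×10⁻⁴ × 0.35 × 110 = 0.01309 m

1.3 cm of thermosteric rise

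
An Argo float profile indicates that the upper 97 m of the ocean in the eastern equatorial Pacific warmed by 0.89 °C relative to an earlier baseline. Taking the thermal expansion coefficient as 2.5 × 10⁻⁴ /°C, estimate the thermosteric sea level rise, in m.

Δh = 0.0216 m

Δh = αΔT·H = 2.5×10⁻⁴ × 0.89 × 97 = 0.0215825 m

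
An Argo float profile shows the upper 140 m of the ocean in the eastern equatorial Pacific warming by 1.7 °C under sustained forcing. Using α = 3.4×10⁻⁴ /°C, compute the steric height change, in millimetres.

about 80.9 mm

Δh = αΔT·H = 3.4×10⁻⁴ × 1.7 × 140 = 0.08092 m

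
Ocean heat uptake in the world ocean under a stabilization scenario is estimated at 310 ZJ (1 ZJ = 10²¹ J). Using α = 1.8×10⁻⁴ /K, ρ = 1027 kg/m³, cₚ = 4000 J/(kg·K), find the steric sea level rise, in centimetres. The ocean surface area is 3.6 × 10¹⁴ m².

about 3.77 cm

Per unit area: Q = 310×10²¹ / (3.6×10¹⁴) ≈ 8.611×10⁸ J/m²
Δh = αQ/(ρcₚ) = 1.8×10⁻⁴ × 8.611×10⁸ / (1027 × 4000) ≈ 0.037731 m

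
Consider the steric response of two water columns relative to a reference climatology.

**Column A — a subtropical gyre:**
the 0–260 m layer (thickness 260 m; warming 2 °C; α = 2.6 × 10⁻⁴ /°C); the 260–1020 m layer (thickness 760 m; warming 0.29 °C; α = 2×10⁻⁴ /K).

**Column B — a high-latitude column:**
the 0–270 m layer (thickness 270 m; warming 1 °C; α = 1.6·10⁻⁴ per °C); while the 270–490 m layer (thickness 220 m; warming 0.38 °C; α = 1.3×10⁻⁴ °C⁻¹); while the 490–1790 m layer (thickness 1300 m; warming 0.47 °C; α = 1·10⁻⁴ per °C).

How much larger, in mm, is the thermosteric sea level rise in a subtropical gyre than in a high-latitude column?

A 0–260 m: 260 × 2 × 2.6×10⁻⁴ = 0.13520 m
A 2×10⁻⁴ × 0.29 × 760 = 0.04408 m
A total: 0.17928 m
B 1 × 1.6×10⁻⁴ × 270 = 0.04320 m
B 270–490 m: 220 × 0.38 × 1.3×10⁻⁴ = 0.010868 m
B Layer 3: 0.47 × 1300 × 1×10⁻⁴ = 0.06110 m
B total: 0.115168 m
Difference: 0.17928 − 0.115168 = 0.064112 m

64.1 mm larger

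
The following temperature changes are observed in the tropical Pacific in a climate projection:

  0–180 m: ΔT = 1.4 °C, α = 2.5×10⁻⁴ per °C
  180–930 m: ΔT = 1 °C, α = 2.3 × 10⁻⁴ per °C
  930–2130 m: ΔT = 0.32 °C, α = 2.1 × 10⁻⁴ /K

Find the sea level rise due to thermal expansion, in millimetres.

320 mm

0–180 m: 180 × 1.4 × 2.5×10⁻⁴ = 0.06300 m
180–930 m: 750 × 2.3×10⁻⁴ × 1 = 0.17250 m
0.32 × 1200 × 2.1×10⁻⁴ = 0.08064 m
Δh = 0.06300 + 0.17250 + 0.08064 = 0.31614 m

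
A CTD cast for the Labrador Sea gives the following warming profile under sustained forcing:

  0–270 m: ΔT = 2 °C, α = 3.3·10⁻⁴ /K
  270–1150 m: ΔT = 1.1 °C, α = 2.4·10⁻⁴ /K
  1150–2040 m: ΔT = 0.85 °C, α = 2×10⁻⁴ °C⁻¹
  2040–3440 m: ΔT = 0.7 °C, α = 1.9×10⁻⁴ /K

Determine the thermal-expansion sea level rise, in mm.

Layer 1: 2 × 3.3×10⁻⁴ × 270 = 0.17820 m
2.4×10⁻⁴ × 880 × 1.1 = 0.23232 m
1150–2040 m: 2×10⁻⁴ × 890 × 0.85 = 0.15130 m
2040–3440 m: 1400 × 1.9×10⁻⁴ × 0.7 = 0.18620 m
Δh = 0.17820 + 0.23232 + 0.15130 + 0.18620 = 0.74802 m ≈ 750 mm

about 750 mm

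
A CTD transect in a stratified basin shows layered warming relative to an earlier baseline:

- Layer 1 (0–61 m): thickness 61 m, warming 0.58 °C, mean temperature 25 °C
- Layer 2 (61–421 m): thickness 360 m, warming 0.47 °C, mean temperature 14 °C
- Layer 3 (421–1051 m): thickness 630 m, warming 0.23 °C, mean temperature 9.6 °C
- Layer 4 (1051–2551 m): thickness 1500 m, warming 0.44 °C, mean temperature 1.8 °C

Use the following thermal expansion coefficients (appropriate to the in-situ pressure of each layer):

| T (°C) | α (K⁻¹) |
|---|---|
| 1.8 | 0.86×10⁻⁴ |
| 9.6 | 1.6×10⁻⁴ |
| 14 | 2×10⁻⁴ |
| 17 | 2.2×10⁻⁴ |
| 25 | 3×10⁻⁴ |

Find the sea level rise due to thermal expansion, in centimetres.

Layer 1 at 25 °C → α = 3×10⁻⁴ K⁻¹
Layer 2 at 14 °C → α = 2×10⁻⁴ K⁻¹
Layer 3 at 9.6 °C → α = 1.6×10⁻⁴ K⁻¹
Layer 4 at 1.8 °C → α = 0.86×10⁻⁴ K⁻¹
Layer 1: 3×10⁻⁴ × 61 × 0.58 = 0.010614 m
61–421 m: 360 × 0.47 × 2×10⁻⁴ = 0.03384 m
421–1051 m: 1.6×10⁻⁴ × 0.23 × 630 = 0.023184 m
0.86×10⁻⁴ × 1500 × 0.44 = 0.05676 m
Δh = 0.010614 + 0.03384 + 0.023184 + 0.05676 = 0.124398 m

12.4 cm of thermosteric rise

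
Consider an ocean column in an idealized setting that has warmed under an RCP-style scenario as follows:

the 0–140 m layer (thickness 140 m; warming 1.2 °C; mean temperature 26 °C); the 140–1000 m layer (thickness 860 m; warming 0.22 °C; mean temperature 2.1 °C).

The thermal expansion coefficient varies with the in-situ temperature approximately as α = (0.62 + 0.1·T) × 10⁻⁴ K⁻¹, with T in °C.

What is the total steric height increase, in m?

Δh ≈ 0.070 m

Layer 1: α = (0.62 + 0.1×26)×10⁻⁴ = 3.22×10⁻⁴ K⁻¹
Layer 2: α = (0.62 + 0.1×2.1)×10⁻⁴ = 0.83×10⁻⁴ K⁻¹
0–140 m: 1.2 × 140 × 3.22×10⁻⁴ = 0.054096 m
Layer 2: 860 × 0.22 × 0.83×10⁻⁴ = 0.0157036 m
Δh = 0.054096 + 0.0157036 = 0.0697996 m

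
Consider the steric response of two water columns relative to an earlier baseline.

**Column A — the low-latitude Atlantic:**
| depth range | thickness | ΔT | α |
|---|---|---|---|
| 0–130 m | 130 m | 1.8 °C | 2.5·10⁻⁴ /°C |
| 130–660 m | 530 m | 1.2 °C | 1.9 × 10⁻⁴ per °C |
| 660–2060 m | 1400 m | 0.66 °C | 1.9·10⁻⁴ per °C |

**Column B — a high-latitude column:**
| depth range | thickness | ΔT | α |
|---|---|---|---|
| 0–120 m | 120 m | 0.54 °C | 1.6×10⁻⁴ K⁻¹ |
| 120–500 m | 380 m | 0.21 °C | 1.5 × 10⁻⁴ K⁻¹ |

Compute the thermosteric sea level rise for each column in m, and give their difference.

Δh_A ≈ 0.355 m, Δh_B ≈ 0.0223 m; difference ≈ 0.333 m

A 0–130 m: 2.5×10⁻⁴ × 130 × 1.8 = 0.05850 m
A 1.9×10⁻⁴ × 1.2 × 530 = 0.12084 m
A Layer 3: 1400 × 1.9×10⁻⁴ × 0.66 = 0.17556 m
A total: 0.35490 m
B 0–120 m: 1.6×10⁻⁴ × 0.54 × 120 = 0.010368 m
B Layer 2: 380 × 1.5×10⁻⁴ × 0.21 = 0.01197 m
B total: 0.022338 m
Difference: 0.35490 − 0.022338 = 0.332562 m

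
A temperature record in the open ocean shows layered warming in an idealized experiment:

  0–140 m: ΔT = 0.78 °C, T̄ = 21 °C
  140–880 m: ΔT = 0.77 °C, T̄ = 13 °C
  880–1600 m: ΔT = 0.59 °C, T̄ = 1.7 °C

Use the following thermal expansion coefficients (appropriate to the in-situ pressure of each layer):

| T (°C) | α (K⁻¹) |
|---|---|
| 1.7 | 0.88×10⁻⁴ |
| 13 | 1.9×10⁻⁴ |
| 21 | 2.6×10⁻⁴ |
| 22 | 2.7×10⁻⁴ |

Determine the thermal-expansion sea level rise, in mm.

174 mm

Layer 1 at 21 °C → α = 2.6×10⁻⁴ K⁻¹
Layer 2 at 13 °C → α = 1.9×10⁻⁴ K⁻¹
Layer 3 at 1.7 °C → α = 0.88×10⁻⁴ K⁻¹
140 × 0.78 × 2.6×10⁻⁴ = 0.028392 m
Layer 2: 1.9×10⁻⁴ × 0.77 × 740 = 0.108262 m
Layer 3: 0.59 × 720 × 0.88×10⁻⁴ = 0.0373824 m
Δh = 0.028392 + 0.108262 + 0.0373824 = 0.1740364 m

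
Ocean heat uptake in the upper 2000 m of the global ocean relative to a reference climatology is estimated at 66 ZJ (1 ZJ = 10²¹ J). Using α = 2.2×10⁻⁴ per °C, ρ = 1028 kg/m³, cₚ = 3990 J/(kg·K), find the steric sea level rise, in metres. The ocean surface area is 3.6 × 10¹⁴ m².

Δh = 0.0098 m

Per unit area: Q = 66×10²¹ / (3.6×10¹⁴) ≈ 1.833×10⁸ J/m²
Δh = αQ/(ρcₚ) = 2.2×10⁻⁴ × 1.833×10⁸ / (1028 × 3990) ≈ 0.0098315 m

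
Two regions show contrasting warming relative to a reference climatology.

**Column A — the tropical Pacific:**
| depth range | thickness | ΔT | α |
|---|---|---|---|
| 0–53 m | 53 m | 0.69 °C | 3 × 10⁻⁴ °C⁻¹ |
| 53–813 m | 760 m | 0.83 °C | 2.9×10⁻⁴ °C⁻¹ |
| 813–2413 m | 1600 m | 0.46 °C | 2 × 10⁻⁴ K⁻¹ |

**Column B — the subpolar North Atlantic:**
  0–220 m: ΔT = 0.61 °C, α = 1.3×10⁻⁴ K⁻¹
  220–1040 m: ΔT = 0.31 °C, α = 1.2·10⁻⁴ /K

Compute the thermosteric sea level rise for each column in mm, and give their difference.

Δh_A ≈ 341 mm, Δh_B ≈ 48.0 mm; difference ≈ 293 mm

A Layer 1: 3×10⁻⁴ × 0.69 × 53 = 0.010971 m
A 53–813 m: 0.83 × 760 × 2.9×10⁻⁴ = 0.182932 m
A 0.46 × 2×10⁻⁴ × 1600 = 0.14720 m
A total: 0.341103 m
B Layer 1: 1.3×10⁻⁴ × 220 × 0.61 = 0.017446 m
B 820 × 0.31 × 1.2×10⁻⁴ = 0.030504 m
B total: 0.04795 m
Difference: 0.341103 − 0.04795 = 0.293153 m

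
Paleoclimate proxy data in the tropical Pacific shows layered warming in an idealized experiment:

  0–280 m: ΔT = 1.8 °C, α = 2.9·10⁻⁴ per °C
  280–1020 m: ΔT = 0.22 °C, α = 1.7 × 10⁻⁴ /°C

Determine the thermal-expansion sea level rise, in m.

0–280 m: 1.8 × 2.9×10⁻⁴ × 280 = 0.14616 m
Layer 2: 0.22 × 1.7×10⁻⁴ × 740 = 0.027676 m
Δh = 0.14616 + 0.027676 = 0.173836 m

0.174 m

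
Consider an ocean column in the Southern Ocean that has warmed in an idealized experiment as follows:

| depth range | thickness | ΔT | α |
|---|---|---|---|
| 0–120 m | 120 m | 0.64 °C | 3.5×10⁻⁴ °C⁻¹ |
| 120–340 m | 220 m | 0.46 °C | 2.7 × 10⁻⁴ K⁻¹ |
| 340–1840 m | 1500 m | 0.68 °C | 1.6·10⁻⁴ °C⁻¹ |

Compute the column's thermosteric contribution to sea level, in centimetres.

Layer 1: 3.5×10⁻⁴ × 0.64 × 120 = 0.02688 m
Layer 2: 2.7×10⁻⁴ × 220 × 0.46 = 0.027324 m
1.6×10⁻⁴ × 0.68 × 1500 = 0.16320 m
Δh = 0.02688 + 0.027324 + 0.16320 = 0.217404 m

Δh = 22 cm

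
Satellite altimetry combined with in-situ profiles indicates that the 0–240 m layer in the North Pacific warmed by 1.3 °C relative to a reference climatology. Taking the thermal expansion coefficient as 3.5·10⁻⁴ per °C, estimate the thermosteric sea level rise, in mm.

Δh = αΔT·H = 3.5×10⁻⁴ × 1.3 × 240 = 0.10920 m

Δh ≈ 109 mm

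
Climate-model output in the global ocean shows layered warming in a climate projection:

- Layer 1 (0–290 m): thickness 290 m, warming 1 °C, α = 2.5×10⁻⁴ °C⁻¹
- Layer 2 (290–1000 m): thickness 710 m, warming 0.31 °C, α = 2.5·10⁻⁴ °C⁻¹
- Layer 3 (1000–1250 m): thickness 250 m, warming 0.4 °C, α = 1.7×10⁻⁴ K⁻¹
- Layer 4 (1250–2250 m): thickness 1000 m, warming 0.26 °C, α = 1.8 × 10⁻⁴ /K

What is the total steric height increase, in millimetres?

191 mm of thermosteric rise

Layer 1: 290 × 2.5×10⁻⁴ × 1 = 0.07250 m
290–1000 m: 2.5×10⁻⁴ × 710 × 0.31 = 0.055025 m
Layer 3: 0.4 × 1.7×10⁻⁴ × 250 = 0.01700 m
1250–2250 m: 1000 × 1.8×10⁻⁴ × 0.26 = 0.04680 m
Δh = 0.07250 + 0.055025 + 0.01700 + 0.04680 = 0.191325 m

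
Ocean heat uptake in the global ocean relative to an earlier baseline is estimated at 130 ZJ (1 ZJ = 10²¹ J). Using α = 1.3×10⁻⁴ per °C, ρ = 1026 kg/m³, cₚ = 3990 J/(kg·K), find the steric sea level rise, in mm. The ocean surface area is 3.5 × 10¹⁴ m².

Δh = 11.8 mm

Per unit area: Q = 130×10²¹ / (3.5×10¹⁴) ≈ 3.714×10⁸ J/m²
Δh = αQ/(ρcₚ) = 1.3×10⁻⁴ × 3.714×10⁸ / (1026 × 3990) ≈ 0.011794 m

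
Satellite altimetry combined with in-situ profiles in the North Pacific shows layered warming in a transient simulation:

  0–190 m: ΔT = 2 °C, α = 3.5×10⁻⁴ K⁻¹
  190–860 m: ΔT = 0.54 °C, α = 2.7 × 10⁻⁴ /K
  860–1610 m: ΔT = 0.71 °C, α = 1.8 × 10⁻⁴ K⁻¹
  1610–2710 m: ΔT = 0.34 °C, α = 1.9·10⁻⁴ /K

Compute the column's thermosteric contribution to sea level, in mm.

Δh ≈ 398 mm

2 × 190 × 3.5×10⁻⁴ = 0.13300 m
Layer 2: 0.54 × 670 × 2.7×10⁻⁴ = 0.097686 m
0.71 × 750 × 1.8×10⁻⁴ = 0.09585 m
1610–2710 m: 1100 × 1.9×10⁻⁴ × 0.34 = 0.07106 m
Δh = 0.13300 + 0.097686 + 0.09585 + 0.07106 = 0.397596 m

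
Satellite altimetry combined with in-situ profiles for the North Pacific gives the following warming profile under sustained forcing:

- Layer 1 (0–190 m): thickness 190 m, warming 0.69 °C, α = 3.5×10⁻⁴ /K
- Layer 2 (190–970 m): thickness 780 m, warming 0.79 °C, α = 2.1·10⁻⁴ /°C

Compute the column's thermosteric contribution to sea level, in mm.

3.5×10⁻⁴ × 0.69 × 190 = 0.045885 m
190–970 m: 780 × 0.79 × 2.1×10⁻⁴ = 0.129402 m
Δh = 0.045885 + 0.129402 = 0.175287 m

Δh = 175 mm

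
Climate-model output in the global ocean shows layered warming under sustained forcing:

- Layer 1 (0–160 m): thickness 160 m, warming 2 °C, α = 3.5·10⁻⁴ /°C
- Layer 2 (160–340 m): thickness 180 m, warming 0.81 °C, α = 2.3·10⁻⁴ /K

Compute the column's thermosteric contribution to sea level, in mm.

0–160 m: 160 × 2 × 3.5×10⁻⁴ = 0.11200 m
160–340 m: 2.3×10⁻⁴ × 180 × 0.81 = 0.033534 m
Δh = 0.11200 + 0.033534 = 0.145534 m

about 146 mm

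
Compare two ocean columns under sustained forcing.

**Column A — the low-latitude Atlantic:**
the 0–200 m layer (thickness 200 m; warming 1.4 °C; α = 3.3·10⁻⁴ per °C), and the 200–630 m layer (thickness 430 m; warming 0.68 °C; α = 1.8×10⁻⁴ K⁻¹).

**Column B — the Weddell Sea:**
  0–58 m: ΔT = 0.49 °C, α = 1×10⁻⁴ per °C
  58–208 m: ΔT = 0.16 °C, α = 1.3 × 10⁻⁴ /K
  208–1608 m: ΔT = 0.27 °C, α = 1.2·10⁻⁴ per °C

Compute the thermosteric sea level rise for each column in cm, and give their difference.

A 0–200 m: 200 × 3.3×10⁻⁴ × 1.4 = 0.09240 m
A 200–630 m: 1.8×10⁻⁴ × 0.68 × 430 = 0.052632 m
A total: 0.145032 m
B 0–58 m: 0.49 × 58 × 1×10⁻⁴ = 0.002842 m
B 0.16 × 1.3×10⁻⁴ × 150 = 0.00312 m
B Layer 3: 0.27 × 1400 × 1.2×10⁻⁴ = 0.04536 m
B total: 0.051322 m
Difference: 0.145032 − 0.051322 = 0.09371 m

Δh_A ≈ 15 cm, Δh_B ≈ 5.1 cm; difference ≈ 9.4 cm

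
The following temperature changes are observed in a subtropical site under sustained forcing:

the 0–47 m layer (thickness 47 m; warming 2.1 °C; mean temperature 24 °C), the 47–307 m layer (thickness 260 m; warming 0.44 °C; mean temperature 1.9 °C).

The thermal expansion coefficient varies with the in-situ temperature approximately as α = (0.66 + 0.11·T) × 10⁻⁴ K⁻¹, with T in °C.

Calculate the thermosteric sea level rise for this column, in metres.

Layer 1: α = (0.66 + 0.11×24)×10⁻⁴ = 3.3×10⁻⁴ K⁻¹
Layer 2: α = (0.66 + 0.11×1.9)×10⁻⁴ = 0.869×10⁻⁴ K⁻¹
Layer 1: 3.3×10⁻⁴ × 2.1 × 47 = 0.032571 m
Layer 2: 0.44 × 0.869×10⁻⁴ × 260 = 0.00994136 m
Δh = 0.032571 + 0.00994136 = 0.04251236 m ≈ 0.0425 m

0.0425 m of thermosteric rise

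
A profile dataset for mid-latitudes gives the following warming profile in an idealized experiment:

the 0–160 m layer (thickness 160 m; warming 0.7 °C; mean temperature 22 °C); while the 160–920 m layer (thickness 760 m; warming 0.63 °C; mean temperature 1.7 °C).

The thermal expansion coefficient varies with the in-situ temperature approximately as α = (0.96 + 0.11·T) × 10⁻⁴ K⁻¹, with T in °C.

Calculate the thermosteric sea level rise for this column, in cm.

Layer 1: α = (0.96 + 0.11×22)×10⁻⁴ = 3.38×10⁻⁴ K⁻¹
Layer 2: α = (0.96 + 0.11×1.7)×10⁻⁴ = 1.147×10⁻⁴ K⁻¹
Layer 1: 0.7 × 160 × 3.38×10⁻⁴ = 0.037856 m
0.63 × 760 × 1.147×10⁻⁴ = 0.05491836 m
Δh = 0.037856 + 0.05491836 = 0.09277436 m ≈ 9.3 cm

9.3 cm of thermosteric rise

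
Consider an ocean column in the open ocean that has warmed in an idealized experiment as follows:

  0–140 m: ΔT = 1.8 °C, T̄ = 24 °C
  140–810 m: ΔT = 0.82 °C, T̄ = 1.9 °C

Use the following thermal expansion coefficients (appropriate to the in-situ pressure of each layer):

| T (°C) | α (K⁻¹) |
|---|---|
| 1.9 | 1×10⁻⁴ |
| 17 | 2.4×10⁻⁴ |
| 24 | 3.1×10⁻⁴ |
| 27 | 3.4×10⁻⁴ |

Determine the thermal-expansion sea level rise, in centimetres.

Δh = 13.3 cm

Layer 1 at 24 °C → α = 3.1×10⁻⁴ K⁻¹
Layer 2 at 1.9 °C → α = 1×10⁻⁴ K⁻¹
0–140 m: 1.8 × 3.1×10⁻⁴ × 140 = 0.07812 m
140–810 m: 0.82 × 1×10⁻⁴ × 670 = 0.05494 m
Δh = 0.07812 + 0.05494 = 0.13306 m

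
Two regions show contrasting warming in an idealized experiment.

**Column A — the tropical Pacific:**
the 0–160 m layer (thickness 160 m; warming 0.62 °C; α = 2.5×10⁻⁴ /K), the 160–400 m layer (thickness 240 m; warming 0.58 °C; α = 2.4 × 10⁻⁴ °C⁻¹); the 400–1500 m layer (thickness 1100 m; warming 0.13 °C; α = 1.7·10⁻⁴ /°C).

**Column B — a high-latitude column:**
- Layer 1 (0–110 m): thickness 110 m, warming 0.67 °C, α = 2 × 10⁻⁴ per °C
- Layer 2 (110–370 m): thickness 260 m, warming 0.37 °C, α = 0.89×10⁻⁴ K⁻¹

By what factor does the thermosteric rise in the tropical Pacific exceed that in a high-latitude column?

A Layer 1: 160 × 0.62 × 2.5×10⁻⁴ = 0.02480 m
A Layer 2: 2.4×10⁻⁴ × 240 × 0.58 = 0.033408 m
A Layer 3: 0.13 × 1.7×10⁻⁴ × 1100 = 0.02431 m
A total: 0.082518 m
B 110 × 0.67 × 2×10⁻⁴ = 0.01474 m
B 0.37 × 260 × 0.89×10⁻⁴ = 0.0085618 m
B total: 0.0233018 m
Ratio: 0.082518 / 0.0233018 ≈ 3.541

a factor of 3.54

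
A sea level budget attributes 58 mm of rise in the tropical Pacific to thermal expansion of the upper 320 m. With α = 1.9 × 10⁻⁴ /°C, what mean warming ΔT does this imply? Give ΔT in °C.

about 0.954 °C

ΔT = Δh/(αH) = 0.058 / (1.9×10⁻⁴ × 320) ≈ 0.9539 °C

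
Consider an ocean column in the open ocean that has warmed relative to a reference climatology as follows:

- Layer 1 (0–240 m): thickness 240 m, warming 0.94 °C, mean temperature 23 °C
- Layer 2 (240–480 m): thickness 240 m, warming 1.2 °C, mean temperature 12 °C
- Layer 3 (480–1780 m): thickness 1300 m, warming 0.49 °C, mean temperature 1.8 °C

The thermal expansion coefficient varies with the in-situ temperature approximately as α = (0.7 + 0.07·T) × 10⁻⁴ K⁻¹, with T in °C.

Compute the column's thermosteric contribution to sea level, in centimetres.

Layer 1: α = (0.7 + 0.07×23)×10⁻⁴ = 2.31×10⁻⁴ K⁻¹
Layer 2: α = (0.7 + 0.07×12)×10⁻⁴ = 1.54×10⁻⁴ K⁻¹
Layer 3: α = (0.7 + 0.07×1.8)×10⁻⁴ = 0.826×10⁻⁴ K⁻¹
Layer 1: 240 × 2.31×10⁻⁴ × 0.94 = 0.0521136 m
1.54×10⁻⁴ × 240 × 1.2 = 0.044352 m
480–1780 m: 0.49 × 1300 × 0.826×10⁻⁴ = 0.0526162 m
Δh = 0.0521136 + 0.044352 + 0.0526162 = 0.1490818 m

14.9 cm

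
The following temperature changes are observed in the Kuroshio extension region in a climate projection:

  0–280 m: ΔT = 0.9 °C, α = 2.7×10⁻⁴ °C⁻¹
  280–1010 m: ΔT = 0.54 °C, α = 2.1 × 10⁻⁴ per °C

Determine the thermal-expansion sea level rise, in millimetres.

280 × 0.9 × 2.7×10⁻⁴ = 0.06804 m
2.1×10⁻⁴ × 0.54 × 730 = 0.082782 m
Δh = 0.06804 + 0.082782 = 0.150822 m

151 mm of thermosteric rise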